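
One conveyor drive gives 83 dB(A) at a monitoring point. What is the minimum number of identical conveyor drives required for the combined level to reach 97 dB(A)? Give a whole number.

26

N identical sources give L₁ + 10·log₁₀ N, so require 10·log₁₀ N ≥ 97 − 83 = 14.0 dB.
N ≥ 10^(14.0/10) = 25.119, so N = 26.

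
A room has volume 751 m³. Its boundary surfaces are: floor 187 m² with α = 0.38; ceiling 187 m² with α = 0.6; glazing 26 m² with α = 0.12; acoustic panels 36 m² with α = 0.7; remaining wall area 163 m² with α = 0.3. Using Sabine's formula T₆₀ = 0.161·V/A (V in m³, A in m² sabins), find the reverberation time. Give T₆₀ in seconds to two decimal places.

Summing Sᵢαᵢ: 187·0.38 + 187·0.6 + 26·0.12 + 36·0.7 + 163·0.3 = 260.48 m².
T₆₀ = 0.161·V/A = 0.161·751/260.48 = 0.464 s.

0.46 s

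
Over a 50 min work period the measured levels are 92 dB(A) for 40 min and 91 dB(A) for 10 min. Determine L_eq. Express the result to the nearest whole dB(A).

92 dB(A)

The energy average is taken in the linear domain: L_eq = 10·log₁₀[(Σ tᵢ·10^(Lᵢ/10))/T], T = 50 min.
Σ tᵢ·10^(Lᵢ/10) = 40·10^(92/10) + 10·10^(91/10) = 7.598e+10.
L_eq = 10·log₁₀(7.598e+10/50) = 91.82 dB(A).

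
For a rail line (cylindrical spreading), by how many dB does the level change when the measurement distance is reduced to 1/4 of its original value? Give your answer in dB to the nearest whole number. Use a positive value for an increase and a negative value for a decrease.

A line source loses 3 dB per doubling of distance; generally ΔL = −10·log₁₀(r₂/r₁).
ΔL = −10·log₁₀(0.25) = +6.02 dB.

+6 dB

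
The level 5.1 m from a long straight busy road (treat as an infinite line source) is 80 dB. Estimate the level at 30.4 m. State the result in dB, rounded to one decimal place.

72.2 dB

Cylindrical spreading from a line source gives a 10·log₁₀(r₂/r₁) drop.
L₂ = 80 − 10·log₁₀(30.4/5.1) = 80 − 7.753 = 72.25 dB.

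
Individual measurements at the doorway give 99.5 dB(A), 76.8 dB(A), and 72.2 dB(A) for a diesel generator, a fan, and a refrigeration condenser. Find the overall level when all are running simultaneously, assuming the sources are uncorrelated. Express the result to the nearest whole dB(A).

100 dB(A)

For uncorrelated sources the intensities add, so convert each level to linear form, sum, and take 10·log₁₀ of the total.
Σ 10^(L/10) = 10^(99.5/10) + 10^(76.8/10) + 10^(72.2/10) = 8.977e+09.
L_total = 10·log₁₀(8.977e+09) = 99.53 dB(A).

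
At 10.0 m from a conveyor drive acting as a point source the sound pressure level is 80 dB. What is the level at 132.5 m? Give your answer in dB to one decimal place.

57.6 dB

Point-source attenuation: ΔL = 20·log₁₀(r₂/r₁) = 20·log₁₀(132.5/10.0) = 22.444 dB.
L₂ = 80 − 20·log₁₀(132.5/10.0) = 80 − 22.444 = 57.56 dB.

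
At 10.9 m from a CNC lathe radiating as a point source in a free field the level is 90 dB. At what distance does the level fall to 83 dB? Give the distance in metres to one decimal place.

24.4 m

The 7.0 dB drop corresponds to a distance ratio of 10^(7.0/20) for a point source.
r₂ = 10.9·10^((90−83)/20) = 10.9·10^(7.0/20) = 24.40 m.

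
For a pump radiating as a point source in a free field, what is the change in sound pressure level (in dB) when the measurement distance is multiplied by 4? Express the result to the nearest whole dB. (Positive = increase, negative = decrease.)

-12 dB

Point-source spreading: ΔL = −20·log₁₀(r₂/r₁).
ΔL = −20·log₁₀(4) = -12.04 dB.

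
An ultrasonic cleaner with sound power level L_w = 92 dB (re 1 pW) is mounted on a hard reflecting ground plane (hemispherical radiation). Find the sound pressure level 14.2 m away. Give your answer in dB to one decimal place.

61.0 dB

Free-field hemispherical radiation: L_p = L_w − 10·log₁₀(2π·r²), r = 14.2 m.
2π·r² = 1267 m², 10·log₁₀ of that is 31.028 dB.
L_p = 92 − 31.028 = 60.97 dB.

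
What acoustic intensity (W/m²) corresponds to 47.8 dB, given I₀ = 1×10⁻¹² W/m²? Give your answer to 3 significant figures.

I = I₀·10^(L/10) = 10⁻¹² × 10^(47.8/10) = 10^(-7.220).

6.03e-08 W/m²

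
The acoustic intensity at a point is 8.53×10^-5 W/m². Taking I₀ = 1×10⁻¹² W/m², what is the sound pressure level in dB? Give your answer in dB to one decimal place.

79.3 dB

I/I₀ = 8.53×10^-5/10⁻¹² = 8.53×10^7, and L = 10·log₁₀(I/I₀).
L = 10·(0.9309 + 7) = 79.31 dB.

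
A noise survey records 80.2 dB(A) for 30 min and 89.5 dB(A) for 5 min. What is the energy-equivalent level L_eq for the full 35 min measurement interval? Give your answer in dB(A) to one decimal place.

The energy average is taken in the linear domain: L_eq = 10·log₁₀[(Σ tᵢ·10^(Lᵢ/10))/T], T = 35 min.
Σ tᵢ·10^(Lᵢ/10) = 30·10^(80.2/10) + 5·10^(89.5/10) = 7.598e+09.
L_eq = 10·log₁₀(7.598e+09/35) = 83.37 dB(A).

83.4 dB(A)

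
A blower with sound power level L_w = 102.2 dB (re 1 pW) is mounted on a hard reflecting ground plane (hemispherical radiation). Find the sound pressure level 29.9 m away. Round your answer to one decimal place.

L_p = L_w − 10·log₁₀(2π·r²) with r = 29.9 m.
2π·r² = 5617 m², 10·log₁₀ of that is 37.495 dB.
L_p = 102.2 − 37.495 = 64.70 dB.

64.7 dB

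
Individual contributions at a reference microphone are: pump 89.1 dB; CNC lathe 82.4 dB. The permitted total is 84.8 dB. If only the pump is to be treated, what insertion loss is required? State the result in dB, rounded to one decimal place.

8.0 dB

The untreated sources together contribute 10^(82.4/10) = 1.738e+08, i.e. 82.40 dB.
To meet 84.8 dB overall, the treated pump may contribute at most 10^(84.8/10) − 1.738e+08 = 1.282e+08, i.e. 81.08 dB.
So the pump must be reduced from 89.1 to 81.08 dB: IL = 8.02 dB.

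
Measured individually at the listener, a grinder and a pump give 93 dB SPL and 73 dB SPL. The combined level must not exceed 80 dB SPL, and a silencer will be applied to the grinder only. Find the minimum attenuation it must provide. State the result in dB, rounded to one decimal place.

14.0 dB

Fixed contribution from the other source: Σ 10^(L/10) = 10^(73/10) = 1.995e+07 (73.00 dB SPL).
To meet 80 dB SPL overall, the treated grinder may contribute at most 10^(80/10) − 1.995e+07 = 8.005e+07, i.e. 79.03 dB SPL.
Required insertion loss = 93 − 79.03 = 13.97 dB.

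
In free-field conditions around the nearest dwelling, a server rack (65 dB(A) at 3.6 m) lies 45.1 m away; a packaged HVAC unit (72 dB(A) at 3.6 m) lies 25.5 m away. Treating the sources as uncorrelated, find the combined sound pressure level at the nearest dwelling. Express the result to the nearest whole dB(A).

55 dB(A)

Propagate each source to the receiver with L = L_ref − 20·log₁₀(r/r_ref), then add intensities.
server rack: 65 − 20·log₁₀(45.1/3.6) = 65 − 21.96 = 43.04 dB(A).
packaged HVAC unit: 72 − 20·log₁₀(25.5/3.6) = 72 − 17.00 = 55.00 dB(A).
Σ 10^(L/10) = 3.360e+05 → L_total = 10·log₁₀(3.360e+05) = 55.26 dB(A).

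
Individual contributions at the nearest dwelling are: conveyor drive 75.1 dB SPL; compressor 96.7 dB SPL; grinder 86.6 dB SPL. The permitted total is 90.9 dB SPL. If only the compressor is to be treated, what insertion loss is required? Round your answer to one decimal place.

8.0 dB

Fixed contribution from the other sources: Σ 10^(L/10) = 10^(75.1/10) + 10^(86.6/10) = 4.894e+08 (86.90 dB SPL).
To meet 90.9 dB SPL overall, the treated compressor may contribute at most 10^(90.9/10) − 4.894e+08 = 7.408e+08, i.e. 88.70 dB SPL.
Required insertion loss = 96.7 − 88.70 = 8.00 dB.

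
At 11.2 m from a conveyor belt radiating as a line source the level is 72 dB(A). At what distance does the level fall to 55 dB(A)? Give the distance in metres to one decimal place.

The 17.0 dB drop corresponds to a distance ratio of 10^(17.0/10) for a line source.
r₂ = 11.2·10^((72−55)/10) = 11.2·10^(17.0/10) = 561.33 m.

561.3 m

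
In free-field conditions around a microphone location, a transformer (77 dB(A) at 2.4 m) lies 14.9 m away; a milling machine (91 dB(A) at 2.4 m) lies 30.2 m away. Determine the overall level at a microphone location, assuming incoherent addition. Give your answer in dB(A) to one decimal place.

69.7 dB(A)

Propagate each source to the receiver with L = L_ref − 20·log₁₀(r/r_ref), then add intensities.
transformer: 77 − 20·log₁₀(14.9/2.4) = 77 − 15.86 = 61.14 dB(A).
milling machine: 91 − 20·log₁₀(30.2/2.4) = 91 − 22.00 = 69.00 dB(A).
Σ 10^(L/10) = 9.251e+06 → L_total = 10·log₁₀(9.251e+06) = 69.66 dB(A).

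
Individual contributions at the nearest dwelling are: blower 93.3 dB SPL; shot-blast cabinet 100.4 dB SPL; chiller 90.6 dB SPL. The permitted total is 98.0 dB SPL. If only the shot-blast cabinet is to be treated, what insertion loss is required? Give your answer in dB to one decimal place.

The untreated sources together contribute 10^(93.3/10) + 10^(90.6/10) = 3.286e+09, i.e. 95.17 dB SPL.
The limit corresponds to 10^(98.0/10) = 6.310e+09; subtracting the fixed part leaves 3.023e+09 for the shot-blast cabinet, i.e. 94.81 dB SPL.
So the shot-blast cabinet must be reduced from 100.4 to 94.81 dB SPL: IL = 5.59 dB.

5.6 dB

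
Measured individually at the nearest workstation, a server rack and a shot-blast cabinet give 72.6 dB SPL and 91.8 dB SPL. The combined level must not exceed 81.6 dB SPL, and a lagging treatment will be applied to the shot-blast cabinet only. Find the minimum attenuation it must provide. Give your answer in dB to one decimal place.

10.8 dB

The untreated sources together contribute 10^(72.6/10) = 1.820e+07, i.e. 72.60 dB SPL.
The limit corresponds to 10^(81.6/10) = 1.445e+08; subtracting the fixed part leaves 1.263e+08 for the shot-blast cabinet, i.e. 81.02 dB SPL.
So the shot-blast cabinet must be reduced from 91.8 to 81.02 dB SPL: IL = 10.78 dB.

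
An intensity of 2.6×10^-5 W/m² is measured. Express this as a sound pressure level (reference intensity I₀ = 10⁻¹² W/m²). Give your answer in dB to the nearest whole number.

74 dB

L = 10·log₁₀(I/I₀) = 10·log₁₀(2.6×10^-5/10⁻¹²) = 10·log₁₀(2.6×10^7).
L = 10·(0.4150 + 7) = 74.15 dB.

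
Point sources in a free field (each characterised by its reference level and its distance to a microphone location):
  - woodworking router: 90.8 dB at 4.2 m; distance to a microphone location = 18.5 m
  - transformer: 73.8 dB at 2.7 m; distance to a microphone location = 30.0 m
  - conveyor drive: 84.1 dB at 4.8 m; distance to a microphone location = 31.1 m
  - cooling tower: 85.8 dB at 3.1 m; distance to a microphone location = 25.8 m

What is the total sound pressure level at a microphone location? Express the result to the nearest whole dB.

79 dB

Apply inverse-square spreading to bring every level to the receiver, then sum 10^(L/10).
woodworking router: 90.8 − 20·log₁₀(18.5/4.2) = 90.8 − 12.88 = 77.92 dB.
transformer: 73.8 − 20·log₁₀(30.0/2.7) = 73.8 − 20.92 = 52.88 dB.
conveyor drive: 84.1 − 20·log₁₀(31.1/4.8) = 84.1 − 16.23 = 67.87 dB.
cooling tower: 85.8 − 20·log₁₀(25.8/3.1) = 85.8 − 18.41 = 67.39 dB.
Σ 10^(L/10) = 7.377e+07 → L_total = 10·log₁₀(7.377e+07) = 78.68 dB.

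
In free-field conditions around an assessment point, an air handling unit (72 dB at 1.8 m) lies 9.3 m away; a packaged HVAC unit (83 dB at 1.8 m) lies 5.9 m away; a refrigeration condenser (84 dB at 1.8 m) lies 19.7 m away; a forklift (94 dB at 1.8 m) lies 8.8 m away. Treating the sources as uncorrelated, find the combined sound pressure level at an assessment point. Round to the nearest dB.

81 dB

Propagate each source to the receiver with L = L_ref − 20·log₁₀(r/r_ref), then add intensities.
air handling unit: 72 − 20·log₁₀(9.3/1.8) = 72 − 14.26 = 57.74 dB.
packaged HVAC unit: 83 − 20·log₁₀(5.9/1.8) = 83 − 10.31 = 72.69 dB.
refrigeration condenser: 84 − 20·log₁₀(19.7/1.8) = 84 − 20.78 = 63.22 dB.
forklift: 94 − 20·log₁₀(8.8/1.8) = 94 − 13.78 = 80.22 dB.
Σ 10^(L/10) = 1.264e+08 → L_total = 10·log₁₀(1.264e+08) = 81.02 dB.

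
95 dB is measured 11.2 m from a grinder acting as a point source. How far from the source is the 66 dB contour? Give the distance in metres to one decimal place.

315.7 m

For a point source L₁ − L₂ = 20·log₁₀(r₂/r₁), so r₂ = r₁·10^((L₁−L₂)/20).
r₂ = 11.2·10^((95−66)/20) = 11.2·10^(29.0/20) = 315.66 m.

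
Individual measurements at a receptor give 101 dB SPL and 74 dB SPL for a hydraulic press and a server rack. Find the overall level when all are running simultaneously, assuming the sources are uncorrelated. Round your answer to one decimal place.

101.0 dB SPL

For uncorrelated sources the intensities add, so convert each level to linear form, sum, and take 10·log₁₀ of the total.
Σ 10^(L/10) = 10^(101/10) + 10^(74/10) = 1.261e+10.
L_total = 10·log₁₀(1.261e+10) = 101.01 dB SPL.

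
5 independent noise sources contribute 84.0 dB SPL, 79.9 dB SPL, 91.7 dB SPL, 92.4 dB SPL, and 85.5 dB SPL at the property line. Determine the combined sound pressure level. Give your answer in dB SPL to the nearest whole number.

96 dB SPL

Incoherent sources combine by intensity addition: L_total = 10·log₁₀(Σ 10^(L_i/10)).
Σ 10^(L/10) = 10^(84.0/10) + 10^(79.9/10) + 10^(91.7/10) + 10^(92.4/10) + 10^(85.5/10) = 3.921e+09.
L_total = 10·log₁₀(3.921e+09) = 95.93 dB SPL.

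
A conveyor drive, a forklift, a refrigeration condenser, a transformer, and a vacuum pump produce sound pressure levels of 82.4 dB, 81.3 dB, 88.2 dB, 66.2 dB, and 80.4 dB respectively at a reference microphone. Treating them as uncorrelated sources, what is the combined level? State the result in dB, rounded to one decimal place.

For uncorrelated sources the intensities add, so convert each level to linear form, sum, and take 10·log₁₀ of the total.
Σ 10^(L/10) = 10^(82.4/10) + 10^(81.3/10) + 10^(88.2/10) + 10^(66.2/10) + 10^(80.4/10) = 1.083e+09.
L_total = 10·log₁₀(1.083e+09) = 90.35 dB.

90.3 dB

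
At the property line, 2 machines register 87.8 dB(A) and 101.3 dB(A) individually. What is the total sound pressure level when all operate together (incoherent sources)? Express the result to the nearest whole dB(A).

101 dB(A)

Incoherent sources combine by intensity addition: L_total = 10·log₁₀(Σ 10^(L_i/10)).
Σ 10^(L/10) = 10^(87.8/10) + 10^(101.3/10) = 1.409e+10.
L_total = 10·log₁₀(1.409e+10) = 101.49 dB(A).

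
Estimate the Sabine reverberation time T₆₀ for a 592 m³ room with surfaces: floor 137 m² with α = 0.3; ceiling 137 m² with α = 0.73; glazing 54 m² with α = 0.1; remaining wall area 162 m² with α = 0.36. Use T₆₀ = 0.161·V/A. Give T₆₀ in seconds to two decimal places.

0.47 s

Total absorption A = 137·0.3 + 137·0.73 + 54·0.1 + 162·0.36 = 204.83 m² sabins.
T₆₀ = 0.161 × 592 / 204.83 = 0.465 s.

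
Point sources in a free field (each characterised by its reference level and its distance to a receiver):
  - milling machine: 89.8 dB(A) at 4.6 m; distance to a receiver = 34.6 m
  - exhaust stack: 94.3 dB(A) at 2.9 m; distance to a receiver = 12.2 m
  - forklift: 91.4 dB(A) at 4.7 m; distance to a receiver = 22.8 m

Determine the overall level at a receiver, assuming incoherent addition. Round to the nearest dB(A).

84 dB(A)

Propagate each source to the receiver with L = L_ref − 20·log₁₀(r/r_ref), then add intensities.
milling machine: 89.8 − 20·log₁₀(34.6/4.6) = 89.8 − 17.53 = 72.27 dB(A).
exhaust stack: 94.3 − 20·log₁₀(12.2/2.9) = 94.3 − 12.48 = 81.82 dB(A).
forklift: 91.4 − 20·log₁₀(22.8/4.7) = 91.4 − 13.72 = 77.68 dB(A).
Σ 10^(L/10) = 2.276e+08 → L_total = 10·log₁₀(2.276e+08) = 83.57 dB(A).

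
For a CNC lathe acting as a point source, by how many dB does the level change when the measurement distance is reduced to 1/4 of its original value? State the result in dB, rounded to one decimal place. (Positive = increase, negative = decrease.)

A point source loses 6 dB per doubling of distance; generally ΔL = −20·log₁₀(r₂/r₁).
ΔL = −20·log₁₀(0.25) = +12.04 dB.

+12.0 dB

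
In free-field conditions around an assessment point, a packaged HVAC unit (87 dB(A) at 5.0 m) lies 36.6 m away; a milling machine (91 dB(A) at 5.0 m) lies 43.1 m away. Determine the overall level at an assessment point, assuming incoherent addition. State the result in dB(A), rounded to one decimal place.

First find each source's level at the receiver (point-source: −20·log₁₀(r/r_ref)), then combine on an intensity basis.
packaged HVAC unit: 87 − 20·log₁₀(36.6/5.0) = 87 − 17.29 = 69.71 dB(A).
milling machine: 91 − 20·log₁₀(43.1/5.0) = 91 − 18.71 = 72.29 dB(A).
Σ 10^(L/10) = 2.630e+07 → L_total = 10·log₁₀(2.630e+07) = 74.20 dB(A).

74.2 dB(A)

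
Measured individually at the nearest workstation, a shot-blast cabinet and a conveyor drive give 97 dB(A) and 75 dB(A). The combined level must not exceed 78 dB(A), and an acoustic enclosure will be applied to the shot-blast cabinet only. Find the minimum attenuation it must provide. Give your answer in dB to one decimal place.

22.0 dB

The untreated sources together contribute 10^(75/10) = 3.162e+07, i.e. 75.00 dB(A).
To meet 78 dB(A) overall, the treated shot-blast cabinet may contribute at most 10^(78/10) − 3.162e+07 = 3.147e+07, i.e. 74.98 dB(A).
So the shot-blast cabinet must be reduced from 97 to 74.98 dB(A): IL = 22.02 dB.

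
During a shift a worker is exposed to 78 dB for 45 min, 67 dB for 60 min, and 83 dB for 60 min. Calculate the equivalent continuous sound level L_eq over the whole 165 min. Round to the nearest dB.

L_eq = 10·log₁₀[(1/T)·Σ tᵢ·10^(Lᵢ/10)] with T = 165 min.
Σ tᵢ·10^(Lᵢ/10) = 45·10^(78/10) + 60·10^(67/10) + 60·10^(83/10) = 1.511e+10.
L_eq = 10·log₁₀(1.511e+10/165) = 79.62 dB.

80 dB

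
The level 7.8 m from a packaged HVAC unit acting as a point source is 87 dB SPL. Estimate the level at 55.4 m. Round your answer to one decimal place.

70.0 dB SPL

For a point source, L₂ = L₁ − 20·log₁₀(r₂/r₁).
L₂ = 87 − 20·log₁₀(55.4/7.8) = 87 − 17.028 = 69.97 dB SPL.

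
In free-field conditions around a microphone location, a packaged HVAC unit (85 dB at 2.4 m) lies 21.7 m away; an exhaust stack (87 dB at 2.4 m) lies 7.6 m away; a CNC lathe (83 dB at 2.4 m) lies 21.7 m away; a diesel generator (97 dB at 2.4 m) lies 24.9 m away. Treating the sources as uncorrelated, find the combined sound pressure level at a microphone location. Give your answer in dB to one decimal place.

First find each source's level at the receiver (point-source: −20·log₁₀(r/r_ref)), then combine on an intensity basis.
packaged HVAC unit: 85 − 20·log₁₀(21.7/2.4) = 85 − 19.12 = 65.88 dB.
exhaust stack: 87 − 20·log₁₀(7.6/2.4) = 87 − 10.01 = 76.99 dB.
CNC lathe: 83 − 20·log₁₀(21.7/2.4) = 83 − 19.12 = 63.88 dB.
diesel generator: 97 − 20·log₁₀(24.9/2.4) = 97 − 20.32 = 76.68 dB.
Σ 10^(L/10) = 1.028e+08 → L_total = 10·log₁₀(1.028e+08) = 80.12 dB.

80.1 dB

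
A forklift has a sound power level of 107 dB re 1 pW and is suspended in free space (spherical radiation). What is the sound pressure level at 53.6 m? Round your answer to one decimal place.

61.4 dB

L_p = L_w − 10·log₁₀(4π·r²) with r = 53.6 m.
4π·r² = 3.61e+04 m², 10·log₁₀ of that is 45.575 dB.
L_p = 107 − 45.575 = 61.42 dB.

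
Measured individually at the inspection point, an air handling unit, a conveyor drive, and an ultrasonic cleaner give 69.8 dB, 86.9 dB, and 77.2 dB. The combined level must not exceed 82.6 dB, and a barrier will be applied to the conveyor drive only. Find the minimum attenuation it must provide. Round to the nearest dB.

6 dB

The untreated sources together contribute 10^(69.8/10) + 10^(77.2/10) = 6.203e+07, i.e. 77.93 dB.
To meet 82.6 dB overall, the treated conveyor drive may contribute at most 10^(82.6/10) − 6.203e+07 = 1.199e+08, i.e. 80.79 dB.
So the conveyor drive must be reduced from 86.9 to 80.79 dB: IL = 6.11 dB.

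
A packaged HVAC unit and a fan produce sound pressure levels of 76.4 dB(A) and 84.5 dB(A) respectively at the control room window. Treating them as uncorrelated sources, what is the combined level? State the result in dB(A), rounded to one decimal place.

Incoherent sources combine by intensity addition: L_total = 10·log₁₀(Σ 10^(L_i/10)).
Σ 10^(L/10) = 10^(76.4/10) + 10^(84.5/10) = 3.255e+08.
L_total = 10·log₁₀(3.255e+08) = 85.13 dB(A).

85.1 dB(A)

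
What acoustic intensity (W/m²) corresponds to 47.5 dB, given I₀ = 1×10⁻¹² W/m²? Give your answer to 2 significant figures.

L = 10·log₁₀(I/I₀) ⇒ I = I₀·10^(L/10) = 10⁻¹² × 10^4.75.

5.6e-08 W/m²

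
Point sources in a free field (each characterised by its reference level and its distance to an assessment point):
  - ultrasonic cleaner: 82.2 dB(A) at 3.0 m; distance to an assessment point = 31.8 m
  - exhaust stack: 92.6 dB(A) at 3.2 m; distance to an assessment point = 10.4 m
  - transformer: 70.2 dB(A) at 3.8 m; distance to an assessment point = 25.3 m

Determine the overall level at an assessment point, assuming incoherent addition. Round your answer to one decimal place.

82.4 dB(A)

First find each source's level at the receiver (point-source: −20·log₁₀(r/r_ref)), then combine on an intensity basis.
ultrasonic cleaner: 82.2 − 20·log₁₀(31.8/3.0) = 82.2 − 20.51 = 61.69 dB(A).
exhaust stack: 92.6 − 20·log₁₀(10.4/3.2) = 92.6 − 10.24 = 82.36 dB(A).
transformer: 70.2 − 20·log₁₀(25.3/3.8) = 70.2 − 16.47 = 53.73 dB(A).
Σ 10^(L/10) = 1.740e+08 → L_total = 10·log₁₀(1.740e+08) = 82.41 dB(A).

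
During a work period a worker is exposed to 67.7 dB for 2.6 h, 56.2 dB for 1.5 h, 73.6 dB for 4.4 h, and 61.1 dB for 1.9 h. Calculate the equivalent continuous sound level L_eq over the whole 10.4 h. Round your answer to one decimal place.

The energy average is taken in the linear domain: L_eq = 10·log₁₀[(Σ tᵢ·10^(Lᵢ/10))/T], T = 10.4 h.
Σ tᵢ·10^(Lᵢ/10) = 2.6·10^(67.7/10) + 1.5·10^(56.2/10) + 4.4·10^(73.6/10) + 1.9·10^(61.1/10) = 1.192e+08.
L_eq = 10·log₁₀(1.192e+08/10.4) = 70.59 dB.

70.6 dB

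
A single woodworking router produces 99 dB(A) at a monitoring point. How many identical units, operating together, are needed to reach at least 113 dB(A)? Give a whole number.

Need L₁ + 10·log₁₀ N ≥ 113, i.e. log₁₀ N ≥ 1.40.
N ≥ 10^(14.0/10) = 25.119, so N = 26.

26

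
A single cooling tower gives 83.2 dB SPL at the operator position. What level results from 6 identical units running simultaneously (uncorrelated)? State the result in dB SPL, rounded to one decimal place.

N identical incoherent sources raise the level by 10·log₁₀ N.
L_total = 83.2 + 10·log₁₀(6) = 83.2 + 7.782 = 90.98 dB SPL.

91.0 dB SPL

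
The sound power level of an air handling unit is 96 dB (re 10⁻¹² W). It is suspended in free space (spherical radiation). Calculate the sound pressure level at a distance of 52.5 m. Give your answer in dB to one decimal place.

The power spreads over a sphere of area 4π·r², so L_p = L_w − 10·log₁₀(4π·r²).
4π·r² = 3.464e+04 m², 10·log₁₀ of that is 45.395 dB.
L_p = 96 − 45.395 = 50.60 dB.

50.6 dB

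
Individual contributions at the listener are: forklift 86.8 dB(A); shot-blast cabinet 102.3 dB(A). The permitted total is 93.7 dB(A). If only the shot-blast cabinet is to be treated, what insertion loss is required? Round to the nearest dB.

10 dB

Everything except the shot-blast cabinet sums to 10^(86.8/10) = 4.786e+08 in linear terms, 86.80 dB(A).
The limit corresponds to 10^(93.7/10) = 2.344e+09; subtracting the fixed part leaves 1.866e+09 for the shot-blast cabinet, i.e. 92.71 dB(A).
So the shot-blast cabinet must be reduced from 102.3 to 92.71 dB(A): IL = 9.59 dB.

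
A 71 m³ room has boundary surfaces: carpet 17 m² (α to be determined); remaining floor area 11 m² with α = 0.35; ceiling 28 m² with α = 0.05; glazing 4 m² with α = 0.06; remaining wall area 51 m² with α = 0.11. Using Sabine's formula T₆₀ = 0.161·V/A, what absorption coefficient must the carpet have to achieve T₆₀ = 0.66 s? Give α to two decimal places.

Required total absorption A = 0.161·71/0.66 = 17.32 m².
Absorption from the other surfaces = 11·0.35 + 28·0.05 + 4·0.06 + 51·0.11 = 11.10 m², so the carpet must supply 6.22 m² over 17 m².
α = 6.22/17 = 0.366.

0.37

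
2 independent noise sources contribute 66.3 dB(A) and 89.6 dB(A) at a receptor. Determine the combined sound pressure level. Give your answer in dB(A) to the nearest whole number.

90 dB(A)

For uncorrelated sources the intensities add, so convert each level to linear form, sum, and take 10·log₁₀ of the total.
Σ 10^(L/10) = 10^(66.3/10) + 10^(89.6/10) = 9.163e+08.
L_total = 10·log₁₀(9.163e+08) = 89.62 dB(A).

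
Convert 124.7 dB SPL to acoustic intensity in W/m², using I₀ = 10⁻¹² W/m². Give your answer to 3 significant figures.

I = I₀·10^(L/10) = 10⁻¹² × 10^(124.7/10) = 10^(0.470).

2.95 W/m²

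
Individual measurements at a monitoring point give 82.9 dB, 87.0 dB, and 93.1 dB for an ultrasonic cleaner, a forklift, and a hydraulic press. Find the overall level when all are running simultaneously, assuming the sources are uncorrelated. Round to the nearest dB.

Incoherent sources combine by intensity addition: L_total = 10·log₁₀(Σ 10^(L_i/10)).
Σ 10^(L/10) = 10^(82.9/10) + 10^(87.0/10) + 10^(93.1/10) = 2.738e+09.
L_total = 10·log₁₀(2.738e+09) = 94.37 dB.

94 dB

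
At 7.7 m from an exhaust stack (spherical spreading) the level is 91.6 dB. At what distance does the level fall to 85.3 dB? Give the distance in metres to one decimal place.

15.9 m

For a point source L₁ − L₂ = 20·log₁₀(r₂/r₁), so r₂ = r₁·10^((L₁−L₂)/20).
r₂ = 7.7·10^((91.6−85.3)/20) = 7.7·10^(6.3/20) = 15.90 m.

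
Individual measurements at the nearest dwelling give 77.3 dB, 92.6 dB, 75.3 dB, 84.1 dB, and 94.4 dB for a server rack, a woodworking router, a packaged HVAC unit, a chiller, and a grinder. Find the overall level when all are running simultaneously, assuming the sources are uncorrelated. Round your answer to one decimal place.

Incoherent sources combine by intensity addition: L_total = 10·log₁₀(Σ 10^(L_i/10)).
Σ 10^(L/10) = 10^(77.3/10) + 10^(92.6/10) + 10^(75.3/10) + 10^(84.1/10) + 10^(94.4/10) = 4.919e+09.
L_total = 10·log₁₀(4.919e+09) = 96.92 dB.

96.9 dB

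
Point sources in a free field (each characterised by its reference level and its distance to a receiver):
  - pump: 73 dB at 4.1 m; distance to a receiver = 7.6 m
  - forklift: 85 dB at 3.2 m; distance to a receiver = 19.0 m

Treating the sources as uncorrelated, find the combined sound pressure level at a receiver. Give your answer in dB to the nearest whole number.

72 dB

Apply inverse-square spreading to bring every level to the receiver, then sum 10^(L/10).
pump: 73 − 20·log₁₀(7.6/4.1) = 73 − 5.36 = 67.64 dB.
forklift: 85 − 20·log₁₀(19.0/3.2) = 85 − 15.47 = 69.53 dB.
Σ 10^(L/10) = 1.478e+07 → L_total = 10·log₁₀(1.478e+07) = 71.70 dB.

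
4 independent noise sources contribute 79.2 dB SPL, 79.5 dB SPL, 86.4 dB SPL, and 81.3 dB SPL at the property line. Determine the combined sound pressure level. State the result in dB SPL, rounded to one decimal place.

88.7 dB SPL

Incoherent sources combine by intensity addition: L_total = 10·log₁₀(Σ 10^(L_i/10)).
Σ 10^(L/10) = 10^(79.2/10) + 10^(79.5/10) + 10^(86.4/10) + 10^(81.3/10) = 7.437e+08.
L_total = 10·log₁₀(7.437e+08) = 88.71 dB SPL.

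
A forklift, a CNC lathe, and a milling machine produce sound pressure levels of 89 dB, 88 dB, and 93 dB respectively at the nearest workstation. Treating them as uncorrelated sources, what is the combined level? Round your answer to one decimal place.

For uncorrelated sources the intensities add, so convert each level to linear form, sum, and take 10·log₁₀ of the total.
Σ 10^(L/10) = 10^(89/10) + 10^(88/10) + 10^(93/10) = 3.421e+09.
L_total = 10·log₁₀(3.421e+09) = 95.34 dB.

95.3 dB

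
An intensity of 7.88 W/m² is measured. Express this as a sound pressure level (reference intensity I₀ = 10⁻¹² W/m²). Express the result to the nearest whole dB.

129 dB

I/I₀ = 7.88/10⁻¹² = 7.88×10^12, and L = 10·log₁₀(I/I₀).
L = 10·(0.8965 + 12) = 128.97 dB.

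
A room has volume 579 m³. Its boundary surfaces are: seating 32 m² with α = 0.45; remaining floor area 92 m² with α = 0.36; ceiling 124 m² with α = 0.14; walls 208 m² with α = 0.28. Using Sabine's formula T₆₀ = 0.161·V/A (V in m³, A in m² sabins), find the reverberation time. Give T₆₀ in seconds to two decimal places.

0.76 s

Total absorption A = 32·0.45 + 92·0.36 + 124·0.14 + 208·0.28 = 123.12 m² sabins.
T₆₀ = 0.161 × 579 / 123.12 = 0.757 s.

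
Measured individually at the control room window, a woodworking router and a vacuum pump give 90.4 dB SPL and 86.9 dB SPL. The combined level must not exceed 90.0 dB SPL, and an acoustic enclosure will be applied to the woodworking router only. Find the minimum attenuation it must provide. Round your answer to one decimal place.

Everything except the woodworking router sums to 10^(86.9/10) = 4.898e+08 in linear terms, 86.90 dB SPL.
The limit corresponds to 10^(90.0/10) = 1.000e+09; subtracting the fixed part leaves 5.102e+08 for the woodworking router, i.e. 87.08 dB SPL.
So the woodworking router must be reduced from 90.4 to 87.08 dB SPL: IL = 3.32 dB.

3.3 dB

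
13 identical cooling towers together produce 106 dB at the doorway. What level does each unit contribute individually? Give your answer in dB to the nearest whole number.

13 equal contributions raise the level by 10·log₁₀ 13 = 11.139 dB, so each unit alone gives 106 − 11.139.

95 dB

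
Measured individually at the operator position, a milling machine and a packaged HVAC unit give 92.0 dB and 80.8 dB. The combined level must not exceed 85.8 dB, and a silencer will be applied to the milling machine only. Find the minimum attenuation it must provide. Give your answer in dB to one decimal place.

7.9 dB

Everything except the milling machine sums to 10^(80.8/10) = 1.202e+08 in linear terms, 80.80 dB.
The limit corresponds to 10^(85.8/10) = 3.802e+08; subtracting the fixed part leaves 2.600e+08 for the milling machine, i.e. 84.15 dB.
Required insertion loss = 92.0 − 84.15 = 7.85 dB.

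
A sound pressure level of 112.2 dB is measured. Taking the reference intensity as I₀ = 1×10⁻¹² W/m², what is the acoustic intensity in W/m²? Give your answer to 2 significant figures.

I/I₀ = 10^(112.2/10) = 1.66e+11, so I = 1.66e+11 × 10⁻¹² W/m².

0.17 W/m²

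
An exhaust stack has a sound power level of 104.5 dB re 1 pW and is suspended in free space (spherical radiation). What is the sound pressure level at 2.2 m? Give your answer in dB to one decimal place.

The power spreads over a sphere of area 4π·r², so L_p = L_w − 10·log₁₀(4π·r²).
4π·r² = 60.82 m², 10·log₁₀ of that is 17.841 dB.
L_p = 104.5 − 17.841 = 86.66 dB.

86.7 dB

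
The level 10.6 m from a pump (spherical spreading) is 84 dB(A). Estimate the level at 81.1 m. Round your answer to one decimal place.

For a point source, L₂ = L₁ − 20·log₁₀(r₂/r₁).
L₂ = 84 − 20·log₁₀(81.1/10.6) = 84 − 17.674 = 66.33 dB(A).

66.3 dB(A)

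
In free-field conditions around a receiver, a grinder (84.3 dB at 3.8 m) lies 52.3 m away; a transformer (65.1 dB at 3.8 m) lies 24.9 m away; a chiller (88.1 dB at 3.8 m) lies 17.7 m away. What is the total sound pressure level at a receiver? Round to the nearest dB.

First find each source's level at the receiver (point-source: −20·log₁₀(r/r_ref)), then combine on an intensity basis.
grinder: 84.3 − 20·log₁₀(52.3/3.8) = 84.3 − 22.77 = 61.53 dB.
transformer: 65.1 − 20·log₁₀(24.9/3.8) = 65.1 − 16.33 = 48.77 dB.
chiller: 88.1 − 20·log₁₀(17.7/3.8) = 88.1 − 13.36 = 74.74 dB.
Σ 10^(L/10) = 3.126e+07 → L_total = 10·log₁₀(3.126e+07) = 74.95 dB.

75 dB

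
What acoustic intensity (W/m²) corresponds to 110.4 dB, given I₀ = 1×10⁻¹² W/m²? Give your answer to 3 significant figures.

L = 10·log₁₀(I/I₀) ⇒ I = I₀·10^(L/10) = 10⁻¹² × 10^11.04.

0.110 W/m²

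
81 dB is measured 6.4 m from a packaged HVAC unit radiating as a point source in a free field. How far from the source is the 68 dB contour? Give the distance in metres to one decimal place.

For a point source L₁ − L₂ = 20·log₁₀(r₂/r₁), so r₂ = r₁·10^((L₁−L₂)/20).
r₂ = 6.4·10^((81−68)/20) = 6.4·10^(13.0/20) = 28.59 m.

28.6 m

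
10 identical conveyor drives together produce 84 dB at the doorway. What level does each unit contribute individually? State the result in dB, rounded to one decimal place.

74.0 dB

For N identical incoherent sources L_total = L₁ + 10·log₁₀ N, so L₁ = 84 − 10·log₁₀(10) = 84 − 10.000.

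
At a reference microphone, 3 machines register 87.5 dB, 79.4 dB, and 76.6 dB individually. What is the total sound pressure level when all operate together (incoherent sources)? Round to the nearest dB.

Incoherent sources combine by intensity addition: L_total = 10·log₁₀(Σ 10^(L_i/10)).
Σ 10^(L/10) = 10^(87.5/10) + 10^(79.4/10) + 10^(76.6/10) = 6.951e+08.
L_total = 10·log₁₀(6.951e+08) = 88.42 dB.

88 dB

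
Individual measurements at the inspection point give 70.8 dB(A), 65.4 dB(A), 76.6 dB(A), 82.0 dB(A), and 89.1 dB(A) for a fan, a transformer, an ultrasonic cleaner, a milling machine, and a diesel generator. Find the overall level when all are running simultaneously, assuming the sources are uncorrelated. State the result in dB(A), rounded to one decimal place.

Incoherent sources combine by intensity addition: L_total = 10·log₁₀(Σ 10^(L_i/10)).
Σ 10^(L/10) = 10^(70.8/10) + 10^(65.4/10) + 10^(76.6/10) + 10^(82.0/10) + 10^(89.1/10) = 1.033e+09.
L_total = 10·log₁₀(1.033e+09) = 90.14 dB(A).

90.1 dB(A)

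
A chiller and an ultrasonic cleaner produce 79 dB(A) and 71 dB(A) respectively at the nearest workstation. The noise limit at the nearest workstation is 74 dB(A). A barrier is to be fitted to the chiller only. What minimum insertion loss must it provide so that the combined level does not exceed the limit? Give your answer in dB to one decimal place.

8.0 dB

Fixed contribution from the other source: Σ 10^(L/10) = 10^(71/10) = 1.259e+07 (71.00 dB(A)).
To meet 74 dB(A) overall, the treated chiller may contribute at most 10^(74/10) − 1.259e+07 = 1.253e+07, i.e. 70.98 dB(A).
Required insertion loss = 79 − 70.98 = 8.02 dB.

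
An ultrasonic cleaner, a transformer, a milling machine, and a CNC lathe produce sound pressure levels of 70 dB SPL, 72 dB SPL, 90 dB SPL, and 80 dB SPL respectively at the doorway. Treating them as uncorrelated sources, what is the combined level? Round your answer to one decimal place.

90.5 dB SPL

For uncorrelated sources the intensities add, so convert each level to linear form, sum, and take 10·log₁₀ of the total.
Σ 10^(L/10) = 10^(70/10) + 10^(72/10) + 10^(90/10) + 10^(80/10) = 1.126e+09.
L_total = 10·log₁₀(1.126e+09) = 90.51 dB SPL.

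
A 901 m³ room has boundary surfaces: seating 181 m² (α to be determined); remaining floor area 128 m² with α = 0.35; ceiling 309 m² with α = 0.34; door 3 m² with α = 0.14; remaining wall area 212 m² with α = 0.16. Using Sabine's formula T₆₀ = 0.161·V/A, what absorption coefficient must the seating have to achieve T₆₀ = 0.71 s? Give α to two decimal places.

A = 0.161·V/T₆₀ = 0.161·901/0.71 = 204.31 m² sabins.
Absorption from the other surfaces = 128·0.35 + 309·0.34 + 3·0.14 + 212·0.16 = 184.20 m², so the seating must supply 20.11 m² over 181 m².
α = 20.11/181 = 0.111.

0.11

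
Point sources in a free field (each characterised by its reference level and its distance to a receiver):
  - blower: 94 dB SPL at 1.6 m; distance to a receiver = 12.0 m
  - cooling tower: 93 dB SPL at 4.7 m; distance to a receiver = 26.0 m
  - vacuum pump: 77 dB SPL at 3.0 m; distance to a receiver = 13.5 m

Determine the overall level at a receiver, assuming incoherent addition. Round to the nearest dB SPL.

81 dB SPL

Propagate each source to the receiver with L = L_ref − 20·log₁₀(r/r_ref), then add intensities.
blower: 94 − 20·log₁₀(12.0/1.6) = 94 − 17.50 = 76.50 dB SPL.
cooling tower: 93 − 20·log₁₀(26.0/4.7) = 93 − 14.86 = 78.14 dB SPL.
vacuum pump: 77 − 20·log₁₀(13.5/3.0) = 77 − 13.06 = 63.94 dB SPL.
Σ 10^(L/10) = 1.123e+08 → L_total = 10·log₁₀(1.123e+08) = 80.50 dB SPL.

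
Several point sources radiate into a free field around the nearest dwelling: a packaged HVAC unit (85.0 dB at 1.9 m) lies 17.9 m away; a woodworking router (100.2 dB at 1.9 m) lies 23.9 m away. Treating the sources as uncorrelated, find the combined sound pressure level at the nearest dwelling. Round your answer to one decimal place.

First find each source's level at the receiver (point-source: −20·log₁₀(r/r_ref)), then combine on an intensity basis.
packaged HVAC unit: 85.0 − 20·log₁₀(17.9/1.9) = 85.0 − 19.48 = 65.52 dB.
woodworking router: 100.2 − 20·log₁₀(23.9/1.9) = 100.2 − 21.99 = 78.21 dB.
Σ 10^(L/10) = 6.974e+07 → L_total = 10·log₁₀(6.974e+07) = 78.43 dB.

78.4 dB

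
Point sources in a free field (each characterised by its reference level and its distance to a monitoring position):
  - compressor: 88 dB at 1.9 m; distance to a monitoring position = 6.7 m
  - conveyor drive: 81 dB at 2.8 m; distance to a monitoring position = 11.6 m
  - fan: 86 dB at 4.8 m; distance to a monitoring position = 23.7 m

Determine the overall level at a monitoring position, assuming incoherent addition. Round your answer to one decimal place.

First find each source's level at the receiver (point-source: −20·log₁₀(r/r_ref)), then combine on an intensity basis.
compressor: 88 − 20·log₁₀(6.7/1.9) = 88 − 10.95 = 77.05 dB.
conveyor drive: 81 − 20·log₁₀(11.6/2.8) = 81 − 12.35 = 68.65 dB.
fan: 86 − 20·log₁₀(23.7/4.8) = 86 − 13.87 = 72.13 dB.
Σ 10^(L/10) = 7.441e+07 → L_total = 10·log₁₀(7.441e+07) = 78.72 dB.

78.7 dB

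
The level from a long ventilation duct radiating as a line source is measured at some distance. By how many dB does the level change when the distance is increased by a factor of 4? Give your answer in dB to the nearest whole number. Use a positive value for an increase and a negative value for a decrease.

-6 dB

With cylindrical spreading the level changes by −10·log₁₀(r₂/r₁).
ΔL = −10·log₁₀(4) = -6.02 dB.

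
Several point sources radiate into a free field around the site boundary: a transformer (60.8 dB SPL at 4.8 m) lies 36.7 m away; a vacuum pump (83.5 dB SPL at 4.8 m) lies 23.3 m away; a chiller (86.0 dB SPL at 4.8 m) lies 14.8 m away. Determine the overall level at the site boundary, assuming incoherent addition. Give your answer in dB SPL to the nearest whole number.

Apply inverse-square spreading to bring every level to the receiver, then sum 10^(L/10).
transformer: 60.8 − 20·log₁₀(36.7/4.8) = 60.8 − 17.67 = 43.13 dB SPL.
vacuum pump: 83.5 − 20·log₁₀(23.3/4.8) = 83.5 − 13.72 = 69.78 dB SPL.
chiller: 86.0 − 20·log₁₀(14.8/4.8) = 86.0 − 9.78 = 76.22 dB SPL.
Σ 10^(L/10) = 5.140e+07 → L_total = 10·log₁₀(5.140e+07) = 77.11 dB SPL.

77 dB SPL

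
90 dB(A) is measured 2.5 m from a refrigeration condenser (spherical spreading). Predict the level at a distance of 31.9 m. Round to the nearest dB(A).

68 dB(A)

Point-source attenuation: ΔL = 20·log₁₀(r₂/r₁) = 20·log₁₀(31.9/2.5) = 22.117 dB.
L₂ = 90 − 20·log₁₀(31.9/2.5) = 90 − 22.117 = 67.88 dB(A).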